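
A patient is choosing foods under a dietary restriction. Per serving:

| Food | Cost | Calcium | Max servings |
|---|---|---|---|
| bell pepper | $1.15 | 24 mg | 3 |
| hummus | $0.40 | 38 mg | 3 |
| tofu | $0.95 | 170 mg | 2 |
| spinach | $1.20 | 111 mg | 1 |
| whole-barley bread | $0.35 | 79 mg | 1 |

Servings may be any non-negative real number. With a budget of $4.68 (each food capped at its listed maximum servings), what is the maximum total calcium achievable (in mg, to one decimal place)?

Calcium per dollar: whole-barley bread 225.7, tofu 178.9, hummus 95, spinach 92.5, bell pepper 20.87.
Take 1 serving of whole-barley bread: spends $0.35, +79.0 mg calcium (running total 79.0 mg).
Take 2 servings of tofu: spends $1.90, +340.0 mg calcium (running total 419.0 mg).
Take 3 servings of hummus: spends $1.20, +114.0 mg calcium (running total 533.0 mg).
Take 1 serving of spinach: spends $1.20, +111.0 mg calcium (running total 644.0 mg).
Take 0.02609 servings of bell pepper: spends $0.03, +0.6 mg calcium (running total 644.6 mg).
Filling greedily by calcium-per-dollar is optimal for one linear limit, giving 644.6 mg.

644.6 mg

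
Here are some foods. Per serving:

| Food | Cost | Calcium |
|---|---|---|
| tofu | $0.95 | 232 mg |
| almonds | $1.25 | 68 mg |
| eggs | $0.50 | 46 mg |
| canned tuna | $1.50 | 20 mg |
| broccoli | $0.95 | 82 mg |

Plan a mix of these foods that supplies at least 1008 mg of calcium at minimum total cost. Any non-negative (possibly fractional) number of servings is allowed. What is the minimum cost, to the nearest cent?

$4.13

Cost per mg of calcium: tofu $0.0041, eggs $0.0109, broccoli $0.0116, almonds $0.0184, canned tuna $0.0750.
With no serving limits, use only tofu: 1008 mg / 232 mg = 4.345 servings × $0.95 = $4.13.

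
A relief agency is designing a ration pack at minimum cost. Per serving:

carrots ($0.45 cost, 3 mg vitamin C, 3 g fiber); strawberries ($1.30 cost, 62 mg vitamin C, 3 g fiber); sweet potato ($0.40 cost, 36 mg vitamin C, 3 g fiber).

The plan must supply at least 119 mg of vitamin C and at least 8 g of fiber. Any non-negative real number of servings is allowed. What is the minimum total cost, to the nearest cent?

$1.32

An LP optimum is at a vertex; with two nutrient constraints at most two foods are used. Check each candidate.
carrots only: max(119/3, 8/3) = 39.67 servings → $17.85.
strawberries only: max(119/62, 8/3) = 2.667 servings → $3.47.
sweet potato only: max(119/36, 8/3) = 3.306 servings → $1.32.
carrots + strawberries with both tight: 0.7853 servings and 1.881 servings → $2.80.
carrots + sweet potato: the both-tight solution has a negative serving — not a feasible corner.
strawberries + sweet potato with both tight: 0.8846 servings and 1.782 servings → $1.86.
So the least-cost plan costs $1.32.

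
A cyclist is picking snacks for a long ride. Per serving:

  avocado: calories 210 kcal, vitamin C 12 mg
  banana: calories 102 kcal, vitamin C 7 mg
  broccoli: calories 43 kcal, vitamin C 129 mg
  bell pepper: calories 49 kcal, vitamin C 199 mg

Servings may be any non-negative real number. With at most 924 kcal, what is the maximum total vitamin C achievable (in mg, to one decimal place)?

3752.6 mg

Vitamin C per kcal: bell pepper 4.061, broccoli 3, banana 0.06863, avocado 0.05714.
With no serving limits, spend the whole calories allowance on bell pepper: 924 kcal / 49 kcal × 199 mg = 3752.6 mg.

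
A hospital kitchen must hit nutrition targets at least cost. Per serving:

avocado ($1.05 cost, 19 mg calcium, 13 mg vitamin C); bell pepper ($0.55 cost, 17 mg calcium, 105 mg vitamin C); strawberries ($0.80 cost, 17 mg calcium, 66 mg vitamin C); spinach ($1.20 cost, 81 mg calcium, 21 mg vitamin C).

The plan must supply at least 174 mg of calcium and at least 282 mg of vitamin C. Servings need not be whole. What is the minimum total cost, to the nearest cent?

For a min-cost LP with two ≥-constraints, a basic feasible solution has at most two positive variables.
avocado only: max(174/19, 282/13) = 21.69 servings → $22.78.
bell pepper only: max(174/17, 282/105) = 10.24 servings → $5.63.
strawberries only: max(174/17, 282/66) = 10.24 servings → $8.19.
spinach only: max(174/81, 282/21) = 13.43 servings → $16.11.
avocado + bell pepper with both tight: 7.596 servings and 1.745 servings → $8.94.
avocado + strawberries with both tight: 6.476 servings and 2.997 servings → $9.20.
avocado + spinach: intersection lies outside the first quadrant.
bell pepper + strawberries: the both-tight solution has a negative serving — not a feasible corner.
bell pepper + spinach with both tight: 2.355 servings and 1.654 servings → $3.28.
strawberries + spinach with both tight: 3.846 servings and 1.341 servings → $4.69.
So the least-cost plan costs $3.28.

$3.28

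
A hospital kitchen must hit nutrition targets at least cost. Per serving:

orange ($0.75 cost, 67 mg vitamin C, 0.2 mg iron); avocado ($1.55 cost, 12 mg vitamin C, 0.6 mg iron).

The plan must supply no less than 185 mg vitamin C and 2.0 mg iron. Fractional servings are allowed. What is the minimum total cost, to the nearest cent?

$5.70

Compare the cost at each extreme point of the feasible region.
orange only: max(185/67, 2.0/0.2) = 10 servings → $7.50.
avocado only: max(185/12, 2.0/0.6) = 15.42 servings → $23.90.
orange + avocado with both tight: 2.302 servings and 2.566 servings → $5.70.
So the least-cost plan costs $5.70.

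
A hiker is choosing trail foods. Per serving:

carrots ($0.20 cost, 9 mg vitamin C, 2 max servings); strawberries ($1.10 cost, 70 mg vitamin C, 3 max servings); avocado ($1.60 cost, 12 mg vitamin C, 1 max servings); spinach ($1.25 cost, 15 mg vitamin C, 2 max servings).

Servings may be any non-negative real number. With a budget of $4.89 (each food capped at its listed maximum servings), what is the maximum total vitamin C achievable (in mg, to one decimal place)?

Vitamin C per dollar: strawberries 63.64, carrots 45, spinach 12, avocado 7.5.
Take 3 servings of strawberries: spends $3.30, +210.0 mg vitamin C (running total 210.0 mg).
Take 2 servings of carrots: spends $0.40, +18.0 mg vitamin C (running total 228.0 mg).
Take 0.952 servings of spinach: spends $1.19, +14.3 mg vitamin C (running total 242.3 mg).
Greedy by best ratio exhausts the cost allowance optimally: 242.3 mg.

242.3 mg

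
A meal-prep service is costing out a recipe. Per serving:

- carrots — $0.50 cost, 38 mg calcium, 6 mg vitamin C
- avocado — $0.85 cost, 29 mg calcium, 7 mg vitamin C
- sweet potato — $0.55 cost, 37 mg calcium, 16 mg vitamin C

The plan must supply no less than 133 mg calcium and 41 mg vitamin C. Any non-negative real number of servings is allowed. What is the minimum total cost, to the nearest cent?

$1.87

The cheapest plan sits at a corner of the feasible region — with two constraints it uses at most two foods.
carrots only: max(133/38, 41/6) = 6.833 servings → $3.42.
avocado only: max(133/29, 41/7) = 5.857 servings → $4.98.
sweet potato only: max(133/37, 41/16) = 3.595 servings → $1.98.
carrots + avocado: the both-tight solution has a negative serving — not a feasible corner.
carrots + sweet potato with both tight: 1.583 servings and 1.969 servings → $1.87.
avocado + sweet potato with both tight: 2.98 servings and 1.259 servings → $3.23.
So the least-cost plan costs $1.87.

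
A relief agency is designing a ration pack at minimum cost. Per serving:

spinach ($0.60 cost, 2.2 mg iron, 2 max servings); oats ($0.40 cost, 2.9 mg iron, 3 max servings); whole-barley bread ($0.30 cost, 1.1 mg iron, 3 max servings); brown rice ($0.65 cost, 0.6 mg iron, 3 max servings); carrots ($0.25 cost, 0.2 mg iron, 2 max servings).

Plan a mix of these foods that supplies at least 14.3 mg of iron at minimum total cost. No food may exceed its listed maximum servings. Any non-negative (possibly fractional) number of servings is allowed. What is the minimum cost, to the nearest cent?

Cost per mg of iron: oats $0.1379, spinach $0.2727, whole-barley bread $0.2727, brown rice $1.0833, carrots $1.2500.
Take 3 servings of oats: +8.7 mg iron for $1.20 (total $1.20, still need 5.6 mg).
Take 2 servings of spinach: +4.4 mg iron for $1.20 (total $2.40, still need 1.2 mg).
Take 1.091 servings of whole-barley bread: +1.2 mg iron for $0.33 (total $2.73, still need 0.0 mg).
Greedy by cheapest-per-mg is optimal for a single linear constraint, so the minimum cost is $2.73.

$2.73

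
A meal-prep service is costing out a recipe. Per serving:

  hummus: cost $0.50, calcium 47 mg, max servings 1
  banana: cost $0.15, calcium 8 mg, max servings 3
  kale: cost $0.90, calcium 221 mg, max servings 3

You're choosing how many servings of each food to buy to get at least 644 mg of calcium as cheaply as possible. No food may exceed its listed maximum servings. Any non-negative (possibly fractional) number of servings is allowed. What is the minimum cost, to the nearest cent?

$2.62

Cost per mg of calcium: kale $0.0041, hummus $0.0106, banana $0.0187.
Take 2.914 servings of kale: +644.0 mg calcium for $2.62 (total $2.62, still need 0.0 mg).
Greedy by cheapest-per-mg is optimal for a single linear constraint, so the minimum cost is $2.62.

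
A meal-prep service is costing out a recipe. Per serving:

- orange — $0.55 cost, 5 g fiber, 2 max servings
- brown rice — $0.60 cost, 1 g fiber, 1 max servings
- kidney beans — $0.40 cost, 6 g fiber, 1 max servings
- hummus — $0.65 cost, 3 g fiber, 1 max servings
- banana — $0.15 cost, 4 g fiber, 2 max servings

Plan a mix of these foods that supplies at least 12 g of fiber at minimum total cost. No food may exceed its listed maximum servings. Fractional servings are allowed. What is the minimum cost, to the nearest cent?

Cost per g of fiber: banana $0.0375, kidney beans $0.0667, orange $0.1100, hummus $0.2167, brown rice $0.6000.
Take 2 servings of banana: +8.0 g fiber for $0.30 (total $0.30, still need 4.0 g).
Take 0.6667 servings of kidney beans: +4.0 g fiber for $0.27 (total $0.57, still need 0.0 g).
Filling from the cheapest source first is optimal under one linear minimum: $0.57.

$0.57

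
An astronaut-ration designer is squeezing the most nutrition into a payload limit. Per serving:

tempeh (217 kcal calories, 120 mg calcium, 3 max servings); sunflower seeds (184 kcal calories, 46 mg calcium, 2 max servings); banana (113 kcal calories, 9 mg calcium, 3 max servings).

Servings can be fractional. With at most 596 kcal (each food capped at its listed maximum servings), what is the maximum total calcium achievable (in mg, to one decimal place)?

Calcium per kcal: tempeh 0.553, sunflower seeds 0.25, banana 0.07965.
Take 2.747 servings of tempeh: uses 596 kcal, +329.6 mg calcium (running total 329.6 mg).
Filling greedily by calcium-per-kcal is optimal for one linear limit, giving 329.6 mg.

329.6 mg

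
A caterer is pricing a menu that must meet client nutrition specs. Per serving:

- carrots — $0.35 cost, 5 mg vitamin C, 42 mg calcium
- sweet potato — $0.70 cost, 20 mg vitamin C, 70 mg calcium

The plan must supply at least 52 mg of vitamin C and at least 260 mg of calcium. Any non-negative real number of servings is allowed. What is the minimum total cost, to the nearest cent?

A basic optimal solution has at most two foods positive. Try each food alone and each pair with both targets met exactly.
carrots only: max(52/5, 260/42) = 10.4 servings → $3.64.
sweet potato only: max(52/20, 260/70) = 3.714 servings → $2.60.
carrots + sweet potato with both tight: 3.184 servings and 1.804 servings → $2.38.
So the least-cost plan costs $2.38.

$2.38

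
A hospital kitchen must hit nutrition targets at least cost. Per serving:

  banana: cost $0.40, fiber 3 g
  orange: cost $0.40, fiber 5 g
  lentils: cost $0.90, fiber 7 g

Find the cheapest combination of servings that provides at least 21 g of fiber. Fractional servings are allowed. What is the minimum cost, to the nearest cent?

Cost per g of fiber: orange $0.0800, lentils $0.1286, banana $0.1333.
With no serving limits, use only orange: 21 g / 5 g = 4.2 servings × $0.40 = $1.68.

$1.68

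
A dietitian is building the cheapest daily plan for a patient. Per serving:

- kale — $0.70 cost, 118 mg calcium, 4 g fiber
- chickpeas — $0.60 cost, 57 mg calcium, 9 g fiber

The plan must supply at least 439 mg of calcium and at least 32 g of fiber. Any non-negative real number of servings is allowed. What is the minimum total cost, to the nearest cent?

Two binding constraints pin down two serving amounts, so the optimal mix uses at most two foods. The candidates are each food alone (scaled to the tighter of calcium/fiber) and each pair with both constraints tight.
kale only: max(439/118, 32/4) = 8 servings → $5.60.
chickpeas only: max(439/57, 32/9) = 7.702 servings → $4.62.
kale + chickpeas with both tight: 2.55 servings and 2.422 servings → $3.24.
Cheapest feasible corner: $3.24.

$3.24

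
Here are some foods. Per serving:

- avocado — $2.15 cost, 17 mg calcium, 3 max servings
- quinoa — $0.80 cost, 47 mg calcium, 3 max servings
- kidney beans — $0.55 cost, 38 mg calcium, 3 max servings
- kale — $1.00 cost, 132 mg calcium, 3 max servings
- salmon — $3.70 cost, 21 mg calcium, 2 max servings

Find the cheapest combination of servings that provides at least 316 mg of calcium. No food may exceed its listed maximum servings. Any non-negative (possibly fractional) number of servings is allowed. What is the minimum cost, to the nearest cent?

$2.39

Cost per mg of calcium: kale $0.0076, kidney beans $0.0145, quinoa $0.0170, avocado $0.1265, salmon $0.1762.
Take 2.394 servings of kale: +316.0 mg calcium for $2.39 (total $2.39, still need 0.0 mg).
Filling from the cheapest source first is optimal under one linear minimum: $2.39.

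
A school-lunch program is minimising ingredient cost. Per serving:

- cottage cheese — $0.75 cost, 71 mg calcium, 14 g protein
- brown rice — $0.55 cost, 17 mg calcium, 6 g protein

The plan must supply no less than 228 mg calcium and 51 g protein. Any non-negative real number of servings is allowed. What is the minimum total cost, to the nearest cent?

Two binding constraints pin down two serving amounts, so the optimal mix uses at most two foods. The candidates are each food alone (scaled to the tighter of calcium/protein) and each pair with both constraints tight.
cottage cheese only: max(228/71, 51/14) = 3.643 servings → $2.73.
brown rice only: max(228/17, 51/6) = 13.41 servings → $7.38.
cottage cheese + brown rice with both tight: 2.665 servings and 2.282 servings → $3.25.
Cheapest feasible corner: $2.73.

$2.73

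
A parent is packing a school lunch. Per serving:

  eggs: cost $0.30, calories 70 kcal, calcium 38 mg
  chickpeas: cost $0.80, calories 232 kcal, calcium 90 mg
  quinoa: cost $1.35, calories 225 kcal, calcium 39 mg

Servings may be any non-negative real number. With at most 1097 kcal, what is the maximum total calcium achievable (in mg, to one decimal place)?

Calcium per kcal: eggs 0.5429, chickpeas 0.3879, quinoa 0.1733.
With no serving limits, spend the whole calories allowance on eggs: 1097 kcal / 70 kcal × 38 mg = 595.5 mg.

595.5 mg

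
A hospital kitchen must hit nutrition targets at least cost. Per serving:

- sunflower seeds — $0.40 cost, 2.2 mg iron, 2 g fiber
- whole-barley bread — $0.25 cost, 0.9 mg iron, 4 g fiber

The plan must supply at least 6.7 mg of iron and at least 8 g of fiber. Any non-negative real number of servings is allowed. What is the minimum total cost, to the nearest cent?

$1.27

A basic optimal solution has at most two foods positive. Try each food alone and each pair with both targets met exactly.
sunflower seeds only: max(6.7/2.2, 8/2) = 4 servings → $1.60.
whole-barley bread only: max(6.7/0.9, 8/4) = 7.444 servings → $1.86.
sunflower seeds + whole-barley bread with both tight: 2.8 servings and 0.6 servings → $1.27.
So the least-cost plan costs $1.27.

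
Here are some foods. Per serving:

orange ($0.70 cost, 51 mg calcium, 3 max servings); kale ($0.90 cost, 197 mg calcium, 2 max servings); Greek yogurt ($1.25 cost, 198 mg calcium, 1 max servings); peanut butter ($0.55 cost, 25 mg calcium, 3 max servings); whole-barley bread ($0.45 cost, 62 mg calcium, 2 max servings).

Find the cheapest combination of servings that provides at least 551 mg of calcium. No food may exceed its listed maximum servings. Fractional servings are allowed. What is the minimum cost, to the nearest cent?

Cost per mg of calcium: kale $0.0046, Greek yogurt $0.0063, whole-barley bread $0.0073, orange $0.0137, peanut butter $0.0220.
Take 2 servings of kale: +394.0 mg calcium for $1.80 (total $1.80, still need 157.0 mg).
Take 0.7929 servings of Greek yogurt: +157.0 mg calcium for $0.99 (total $2.79, still need 0.0 mg).
Greedy by cheapest-per-mg is optimal for a single linear constraint, so the minimum cost is $2.79.

$2.79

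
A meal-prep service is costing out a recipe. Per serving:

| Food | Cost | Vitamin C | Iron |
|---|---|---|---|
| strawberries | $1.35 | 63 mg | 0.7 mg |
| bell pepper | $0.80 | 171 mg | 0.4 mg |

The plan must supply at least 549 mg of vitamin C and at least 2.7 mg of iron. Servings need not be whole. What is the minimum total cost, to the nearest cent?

$5.27

At the optimum either one food covers both requirements or two foods hit both targets exactly; no other combination can be cheaper.
strawberries only: max(549/63, 2.7/0.7) = 8.714 servings → $11.76.
bell pepper only: max(549/171, 2.7/0.4) = 6.75 servings → $5.40.
strawberries + bell pepper with both tight: 2.562 servings and 2.267 servings → $5.27.
So the least-cost plan costs $5.27.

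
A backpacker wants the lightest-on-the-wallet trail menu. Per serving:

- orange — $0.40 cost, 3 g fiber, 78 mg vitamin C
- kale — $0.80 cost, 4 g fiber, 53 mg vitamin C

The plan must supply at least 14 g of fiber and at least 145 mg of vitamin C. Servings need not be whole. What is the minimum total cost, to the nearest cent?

orange only: max(14/3, 145/78) = 4.667 servings → $1.87.
kale only: max(14/4, 145/53) = 3.5 servings → $2.80.
orange + kale with both targets exact would need a negative amount; discard.
Cheapest feasible corner: $1.87.

$1.87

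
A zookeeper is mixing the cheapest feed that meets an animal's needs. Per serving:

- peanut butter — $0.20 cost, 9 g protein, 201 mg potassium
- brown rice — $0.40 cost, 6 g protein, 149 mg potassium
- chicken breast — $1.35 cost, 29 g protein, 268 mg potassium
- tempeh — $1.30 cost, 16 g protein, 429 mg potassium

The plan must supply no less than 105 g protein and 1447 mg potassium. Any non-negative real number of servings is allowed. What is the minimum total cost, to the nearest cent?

Check every corner: each single food scaled to meet both minima, and each pair solved so both constraints bind.
peanut butter only: max(105/9, 1447/201) = 11.67 servings → $2.33.
brown rice only: max(105/6, 1447/149) = 17.5 servings → $7.00.
chicken breast only: max(105/29, 1447/268) = 5.399 servings → $7.29.
tempeh only: max(105/16, 1447/429) = 6.562 servings → $8.53.
peanut butter + brown rice with both targets exact would need a negative amount; discard.
peanut butter + chicken breast with both tight: 4.045 servings and 2.365 servings → $4.00.
peanut butter + tempeh with both targets exact would need a negative amount; discard.
brown rice + chicken breast with both tight: 5.095 servings and 2.567 servings → $5.50.
brown rice + tempeh: intersection lies outside the first quadrant.
chicken breast + tempeh with both tight: 2.685 servings and 1.695 servings → $5.83.
So the least-cost plan costs $2.33.

$2.33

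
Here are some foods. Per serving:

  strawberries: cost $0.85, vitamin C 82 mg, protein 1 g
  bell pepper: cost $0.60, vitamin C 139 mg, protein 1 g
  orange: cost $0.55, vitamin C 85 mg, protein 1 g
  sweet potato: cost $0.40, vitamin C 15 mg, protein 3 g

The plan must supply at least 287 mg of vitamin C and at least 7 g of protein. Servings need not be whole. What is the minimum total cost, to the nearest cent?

Check every corner: each single food scaled to meet both minima, and each pair solved so both constraints bind.
strawberries only: max(287/82, 7/1) = 7 servings → $5.95.
bell pepper only: max(287/139, 7/1) = 7 servings → $4.20.
orange only: max(287/85, 7/1) = 7 servings → $3.85.
sweet potato only: max(287/15, 7/3) = 19.13 servings → $7.65.
strawberries + bell pepper: the both-tight solution has a negative serving — not a feasible corner.
strawberries + orange: the both-tight solution has a negative serving — not a feasible corner.
strawberries + sweet potato with both tight: 3.273 servings and 1.242 servings → $3.28.
bell pepper + orange: intersection lies outside the first quadrant.
bell pepper + sweet potato with both tight: 1.881 servings and 1.706 servings → $1.81.
orange + sweet potato with both tight: 3.15 servings and 1.283 servings → $2.25.
So the least-cost plan costs $1.81.

$1.81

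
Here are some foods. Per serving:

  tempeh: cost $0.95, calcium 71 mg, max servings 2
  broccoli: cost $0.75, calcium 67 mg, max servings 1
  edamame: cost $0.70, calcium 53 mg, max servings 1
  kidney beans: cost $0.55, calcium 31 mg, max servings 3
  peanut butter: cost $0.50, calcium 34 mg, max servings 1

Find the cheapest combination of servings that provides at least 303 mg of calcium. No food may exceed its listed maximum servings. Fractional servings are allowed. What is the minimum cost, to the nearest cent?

Cost per mg of calcium: broccoli $0.0112, edamame $0.0132, tempeh $0.0134, peanut butter $0.0147, kidney beans $0.0177.
Take 1 serving of broccoli: +67.0 mg calcium for $0.75 (total $0.75, still need 236.0 mg).
Take 1 serving of edamame: +53.0 mg calcium for $0.70 (total $1.45, still need 183.0 mg).
Take 2 servings of tempeh: +142.0 mg calcium for $1.90 (total $3.35, still need 41.0 mg).
Take 1 serving of peanut butter: +34.0 mg calcium for $0.50 (total $3.85, still need 7.0 mg).
Take 0.2258 servings of kidney beans: +7.0 mg calcium for $0.12 (total $3.97, still need 0.0 mg).
Filling from the cheapest source first is optimal under one linear minimum: $3.97.

$3.97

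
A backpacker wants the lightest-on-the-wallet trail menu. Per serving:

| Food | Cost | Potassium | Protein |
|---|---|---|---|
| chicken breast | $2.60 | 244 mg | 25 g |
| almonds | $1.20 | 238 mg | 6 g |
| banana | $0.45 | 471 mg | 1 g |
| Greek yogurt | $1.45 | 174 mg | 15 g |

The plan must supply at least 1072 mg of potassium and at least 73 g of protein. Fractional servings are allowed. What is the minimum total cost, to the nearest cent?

$7.23

Check every corner: each single food scaled to meet both minima, and each pair solved so both constraints bind.
chicken breast only: max(1072/244, 73/25) = 4.393 servings → $11.42.
almonds only: max(1072/238, 73/6) = 12.17 servings → $14.60.
banana only: max(1072/471, 73/1) = 73 servings → $32.85.
Greek yogurt only: max(1072/174, 73/15) = 6.161 servings → $8.93.
chicken breast + almonds with both tight: 2.439 servings and 2.004 servings → $8.75.
chicken breast + banana with both tight: 2.889 servings and 0.7795 servings → $7.86.
chicken breast + Greek yogurt: intersection lies outside the first quadrant.
almonds + banana: the both-tight solution has a negative serving — not a feasible corner.
almonds + Greek yogurt with both tight: 1.337 servings and 4.332 servings → $7.89.
banana + Greek yogurt with both tight: 0.4902 servings and 4.834 servings → $7.23.
The minimum over all feasible corners is $7.23.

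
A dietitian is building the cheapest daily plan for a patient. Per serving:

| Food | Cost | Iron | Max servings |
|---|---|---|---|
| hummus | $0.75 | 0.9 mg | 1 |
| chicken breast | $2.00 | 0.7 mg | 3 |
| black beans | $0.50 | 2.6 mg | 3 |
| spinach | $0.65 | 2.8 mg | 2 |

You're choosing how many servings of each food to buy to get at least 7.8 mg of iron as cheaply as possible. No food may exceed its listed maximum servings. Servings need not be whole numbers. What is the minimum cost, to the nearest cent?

Cost per mg of iron: black beans $0.1923, spinach $0.2321, hummus $0.8333, chicken breast $2.8571.
Take 3 servings of black beans: +7.8 mg iron for $1.50 (total $1.50, still need 0.0 mg).
Greedy by cheapest-per-mg is optimal for a single linear constraint, so the minimum cost is $1.50.

$1.50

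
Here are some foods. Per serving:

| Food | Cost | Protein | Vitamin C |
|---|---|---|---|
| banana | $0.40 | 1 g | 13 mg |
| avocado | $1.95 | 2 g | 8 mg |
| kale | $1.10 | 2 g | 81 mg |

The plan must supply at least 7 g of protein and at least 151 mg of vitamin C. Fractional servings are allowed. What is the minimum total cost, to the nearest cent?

Check every corner: each single food scaled to meet both minima, and each pair solved so both constraints bind.
banana only: max(7/1, 151/13) = 11.62 servings → $4.65.
avocado only: max(7/2, 151/8) = 18.88 servings → $36.81.
kale only: max(7/2, 151/81) = 3.5 servings → $3.85.
banana + avocado: intersection lies outside the first quadrant.
banana + kale with both tight: 4.818 servings and 1.091 servings → $3.13.
avocado + kale with both tight: 1.815 servings and 1.685 servings → $5.39.
Cheapest feasible corner: $3.13.

$3.13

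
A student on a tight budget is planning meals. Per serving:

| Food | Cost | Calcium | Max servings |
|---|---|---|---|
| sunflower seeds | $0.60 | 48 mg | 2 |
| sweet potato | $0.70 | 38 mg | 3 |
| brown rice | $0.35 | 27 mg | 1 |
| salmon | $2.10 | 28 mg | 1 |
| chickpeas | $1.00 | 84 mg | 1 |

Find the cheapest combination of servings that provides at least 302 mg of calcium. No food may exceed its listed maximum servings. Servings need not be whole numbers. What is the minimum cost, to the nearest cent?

$4.30

Cost per mg of calcium: chickpeas $0.0119, sunflower seeds $0.0125, brown rice $0.0130, sweet potato $0.0184, salmon $0.0750.
Take 1 serving of chickpeas: +84.0 mg calcium for $1.00 (total $1.00, still need 218.0 mg).
Take 2 servings of sunflower seeds: +96.0 mg calcium for $1.20 (total $2.20, still need 122.0 mg).
Take 1 serving of brown rice: +27.0 mg calcium for $0.35 (total $2.55, still need 95.0 mg).
Take 2.5 servings of sweet potato: +95.0 mg calcium for $1.75 (total $4.30, still need 0.0 mg).
Filling from the cheapest source first is optimal under one linear minimum: $4.30.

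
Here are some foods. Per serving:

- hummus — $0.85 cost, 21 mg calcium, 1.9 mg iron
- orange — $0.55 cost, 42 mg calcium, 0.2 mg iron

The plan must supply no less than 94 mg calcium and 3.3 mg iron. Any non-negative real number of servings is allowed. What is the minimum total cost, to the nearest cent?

$2.14

Two binding constraints pin down two serving amounts, so the optimal mix uses at most two foods. The candidates are each food alone (scaled to the tighter of calcium/iron) and each pair with both constraints tight.
hummus only: max(94/21, 3.3/1.9) = 4.476 servings → $3.80.
orange only: max(94/42, 3.3/0.2) = 16.5 servings → $9.07.
hummus + orange with both tight: 1.585 servings and 1.446 servings → $2.14.
Cheapest feasible corner: $2.14.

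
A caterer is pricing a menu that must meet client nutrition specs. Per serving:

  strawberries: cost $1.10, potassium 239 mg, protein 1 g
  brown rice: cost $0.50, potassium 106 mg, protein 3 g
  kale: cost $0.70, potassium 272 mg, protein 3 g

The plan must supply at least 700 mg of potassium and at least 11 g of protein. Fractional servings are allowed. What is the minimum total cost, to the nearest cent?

$2.21

Compare the cost at each extreme point of the feasible region.
strawberries only: max(700/239, 11/1) = 11 servings → $12.10.
brown rice only: max(700/106, 11/3) = 6.604 servings → $3.30.
kale only: max(700/272, 11/3) = 3.667 servings → $2.57.
strawberries + brown rice with both tight: 1.529 servings and 3.157 servings → $3.26.
strawberries + kale with both targets exact would need a negative amount; discard.
brown rice + kale with both tight: 1.791 servings and 1.876 servings → $2.21.
So the least-cost plan costs $2.21.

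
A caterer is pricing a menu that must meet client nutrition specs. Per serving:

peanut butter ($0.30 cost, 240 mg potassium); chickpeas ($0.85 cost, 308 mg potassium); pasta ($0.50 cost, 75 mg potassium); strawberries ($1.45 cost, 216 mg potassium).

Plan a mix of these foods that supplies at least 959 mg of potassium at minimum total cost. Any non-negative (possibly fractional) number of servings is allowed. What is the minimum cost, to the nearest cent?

$1.20

Cost per mg of potassium: peanut butter $0.0013, chickpeas $0.0028, pasta $0.0067, strawberries $0.0067.
With no serving limits, use only peanut butter: 959 mg / 240 mg = 3.996 servings × $0.30 = $1.20.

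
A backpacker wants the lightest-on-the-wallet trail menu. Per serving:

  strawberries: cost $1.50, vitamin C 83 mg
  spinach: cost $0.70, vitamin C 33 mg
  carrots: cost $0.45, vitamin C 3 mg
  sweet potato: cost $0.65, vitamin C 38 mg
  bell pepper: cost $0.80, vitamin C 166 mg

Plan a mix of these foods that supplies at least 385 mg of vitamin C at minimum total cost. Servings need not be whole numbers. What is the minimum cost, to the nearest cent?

Cost per mg of vitamin C: bell pepper $0.0048, sweet potato $0.0171, strawberries $0.0181, spinach $0.0212, carrots $0.1500.
With no serving limits, use only bell pepper: 385 mg / 166 mg = 2.319 servings × $0.80 = $1.86.

$1.86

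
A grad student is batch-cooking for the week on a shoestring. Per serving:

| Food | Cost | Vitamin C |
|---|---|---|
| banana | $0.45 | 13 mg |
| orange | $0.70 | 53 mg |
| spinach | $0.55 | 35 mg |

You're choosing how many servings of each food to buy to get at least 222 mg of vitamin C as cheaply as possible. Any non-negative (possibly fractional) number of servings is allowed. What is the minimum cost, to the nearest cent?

$2.93

Cost per mg of vitamin C: orange $0.0132, spinach $0.0157, banana $0.0346.
With no serving limits, use only orange: 222 mg / 53 mg = 4.189 servings × $0.70 = $2.93.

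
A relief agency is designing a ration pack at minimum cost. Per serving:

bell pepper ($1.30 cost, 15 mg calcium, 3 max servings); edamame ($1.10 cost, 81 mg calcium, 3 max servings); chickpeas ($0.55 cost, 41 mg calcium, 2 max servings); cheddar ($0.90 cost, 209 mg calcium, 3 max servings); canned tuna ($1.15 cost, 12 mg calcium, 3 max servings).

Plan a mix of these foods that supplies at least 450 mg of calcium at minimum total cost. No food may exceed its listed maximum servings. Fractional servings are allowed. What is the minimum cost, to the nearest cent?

Cost per mg of calcium: cheddar $0.0043, chickpeas $0.0134, edamame $0.0136, bell pepper $0.0867, canned tuna $0.0958.
Take 2.153 servings of cheddar: +450.0 mg calcium for $1.94 (total $1.94, still need 0.0 mg).
Filling from the cheapest source first is optimal under one linear minimum: $1.94.

$1.94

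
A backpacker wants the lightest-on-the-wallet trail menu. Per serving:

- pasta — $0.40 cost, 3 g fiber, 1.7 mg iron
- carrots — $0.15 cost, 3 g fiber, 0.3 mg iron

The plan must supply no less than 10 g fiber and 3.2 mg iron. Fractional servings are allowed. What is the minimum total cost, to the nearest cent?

$0.89

The cheapest plan sits at a corner of the feasible region — with two constraints it uses at most two foods.
pasta only: max(10/3, 3.2/1.7) = 3.333 servings → $1.33.
carrots only: max(10/3, 3.2/0.3) = 10.67 servings → $1.60.
pasta + carrots with both tight: 1.571 servings and 1.762 servings → $0.89.
So the least-cost plan costs $0.89.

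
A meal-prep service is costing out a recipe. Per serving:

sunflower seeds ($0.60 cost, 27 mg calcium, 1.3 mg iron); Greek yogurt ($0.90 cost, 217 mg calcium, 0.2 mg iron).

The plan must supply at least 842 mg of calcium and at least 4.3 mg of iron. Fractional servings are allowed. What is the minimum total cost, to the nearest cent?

This is a tiny linear program; its minimum lies at a vertex of the feasible set. List the vertices and price them.
sunflower seeds only: max(842/27, 4.3/1.3) = 31.19 servings → $18.71.
Greek yogurt only: max(842/217, 4.3/0.2) = 21.5 servings → $19.35.
sunflower seeds + Greek yogurt with both tight: 2.764 servings and 3.536 servings → $4.84.
So the least-cost plan costs $4.84.

$4.84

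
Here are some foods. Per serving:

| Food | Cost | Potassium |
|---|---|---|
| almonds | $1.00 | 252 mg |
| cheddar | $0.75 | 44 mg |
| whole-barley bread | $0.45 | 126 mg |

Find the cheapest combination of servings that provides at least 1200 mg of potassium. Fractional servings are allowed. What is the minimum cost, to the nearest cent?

$4.29

Cost per mg of potassium: whole-barley bread $0.0036, almonds $0.0040, cheddar $0.0170.
With no serving limits, use only whole-barley bread: 1200 mg / 126 mg = 9.524 servings × $0.45 = $4.29.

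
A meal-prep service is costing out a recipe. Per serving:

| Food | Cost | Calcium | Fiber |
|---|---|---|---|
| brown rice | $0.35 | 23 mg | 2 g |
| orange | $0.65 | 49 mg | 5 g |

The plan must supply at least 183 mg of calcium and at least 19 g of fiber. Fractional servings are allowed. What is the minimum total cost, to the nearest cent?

Minimising a linear cost over {calcium ≥ 183, fiber ≥ 19, servings ≥ 0} — the optimum is at a vertex, using one or two foods.
brown rice only: max(183/23, 19/2) = 9.5 servings → $3.33.
orange only: max(183/49, 19/5) = 3.8 servings → $2.47.
brown rice + orange: intersection lies outside the first quadrant.
Cheapest feasible corner: $2.47.

$2.47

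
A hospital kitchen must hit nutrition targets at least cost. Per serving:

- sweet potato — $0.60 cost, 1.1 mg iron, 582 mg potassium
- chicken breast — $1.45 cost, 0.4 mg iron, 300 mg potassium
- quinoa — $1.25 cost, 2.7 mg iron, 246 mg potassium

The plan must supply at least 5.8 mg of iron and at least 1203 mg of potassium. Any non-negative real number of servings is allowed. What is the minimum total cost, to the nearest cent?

Two binding constraints pin down two serving amounts, so the optimal mix uses at most two foods. The candidates are each food alone (scaled to the tighter of iron/potassium) and each pair with both constraints tight.
sweet potato only: max(5.8/1.1, 1203/582) = 5.273 servings → $3.16.
chicken breast only: max(5.8/0.4, 1203/300) = 14.5 servings → $21.02.
quinoa only: max(5.8/2.7, 1203/246) = 4.89 servings → $6.11.
sweet potato + chicken breast: intersection lies outside the first quadrant.
sweet potato + quinoa with both tight: 1.4 servings and 1.578 servings → $2.81.
chicken breast + quinoa with both tight: 2.559 servings and 1.769 servings → $5.92.
Cheapest feasible corner: $2.81.

$2.81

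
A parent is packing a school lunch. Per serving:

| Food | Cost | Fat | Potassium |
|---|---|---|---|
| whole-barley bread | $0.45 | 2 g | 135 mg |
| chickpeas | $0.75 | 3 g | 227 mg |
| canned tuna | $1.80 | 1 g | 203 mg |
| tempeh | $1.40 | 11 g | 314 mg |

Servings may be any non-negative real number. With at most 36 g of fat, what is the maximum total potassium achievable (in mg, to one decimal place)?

Potassium per g fat: canned tuna 203, chickpeas 75.67, whole-barley bread 67.5, tempeh 28.55.
With no serving limits, spend the whole fat allowance on canned tuna: 36 g / 1 g × 203 mg = 7308.0 mg.

7308.0 mg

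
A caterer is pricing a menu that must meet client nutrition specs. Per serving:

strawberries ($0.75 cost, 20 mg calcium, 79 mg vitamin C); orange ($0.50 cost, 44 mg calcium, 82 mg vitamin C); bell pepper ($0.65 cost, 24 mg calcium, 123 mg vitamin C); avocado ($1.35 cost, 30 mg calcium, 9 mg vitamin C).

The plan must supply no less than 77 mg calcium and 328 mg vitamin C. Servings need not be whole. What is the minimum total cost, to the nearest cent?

$1.76

For a min-cost LP with two ≥-constraints, a basic feasible solution has at most two positive variables.
strawberries only: max(77/20, 328/79) = 4.152 servings → $3.11.
orange only: max(77/44, 328/82) = 4 servings → $2.00.
bell pepper only: max(77/24, 328/123) = 3.208 servings → $2.09.
avocado only: max(77/30, 328/9) = 36.44 servings → $49.20.
strawberries + orange: intersection lies outside the first quadrant.
strawberries + bell pepper with both tight: 2.835 servings and 0.8457 servings → $2.68.
strawberries + avocado: the both-tight solution has a negative serving — not a feasible corner.
orange + bell pepper with both tight: 0.4643 servings and 2.357 servings → $1.76.
orange + avocado: intersection lies outside the first quadrant.
bell pepper + avocado with both tight: 2.633 servings and 0.4603 servings → $2.33.
So the least-cost plan costs $1.76.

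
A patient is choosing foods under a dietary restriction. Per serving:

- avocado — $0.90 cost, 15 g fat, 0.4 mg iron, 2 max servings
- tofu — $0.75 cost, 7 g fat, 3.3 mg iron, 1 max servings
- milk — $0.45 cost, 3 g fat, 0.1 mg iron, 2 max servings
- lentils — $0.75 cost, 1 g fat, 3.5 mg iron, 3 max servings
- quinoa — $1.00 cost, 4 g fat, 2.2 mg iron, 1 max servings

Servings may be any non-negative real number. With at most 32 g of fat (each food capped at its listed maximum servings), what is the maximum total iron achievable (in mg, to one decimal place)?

16.5 mg

Iron per g fat: lentils 3.5, quinoa 0.55, tofu 0.4714, milk 0.03333, avocado 0.02667.
Take 3 servings of lentils: uses 3 g fat, +10.5 mg iron (running total 10.5 mg).
Take 1 serving of quinoa: uses 4 g fat, +2.2 mg iron (running total 12.7 mg).
Take 1 serving of tofu: uses 7 g fat, +3.3 mg iron (running total 16.0 mg).
Take 2 servings of milk: uses 6 g fat, +0.2 mg iron (running total 16.2 mg).
Take 0.8 servings of avocado: uses 12 g fat, +0.3 mg iron (running total 16.5 mg).
Filling greedily by iron-per-g fat is optimal for one linear limit, giving 16.5 mg.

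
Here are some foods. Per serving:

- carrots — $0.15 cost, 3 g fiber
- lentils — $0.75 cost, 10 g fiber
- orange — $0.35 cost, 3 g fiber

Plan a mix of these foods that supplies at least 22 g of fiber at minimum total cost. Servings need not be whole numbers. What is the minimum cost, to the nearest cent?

Cost per g of fiber: carrots $0.0500, lentils $0.0750, orange $0.1167.
With no serving limits, use only carrots: 22 g / 3 g = 7.333 servings × $0.15 = $1.10.

$1.10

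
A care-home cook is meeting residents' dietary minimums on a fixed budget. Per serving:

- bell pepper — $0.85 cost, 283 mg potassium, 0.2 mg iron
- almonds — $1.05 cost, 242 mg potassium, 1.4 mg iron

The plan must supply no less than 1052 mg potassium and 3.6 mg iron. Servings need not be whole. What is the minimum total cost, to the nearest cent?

A basic optimal solution has at most two foods positive. Try each food alone and each pair with both targets met exactly.
bell pepper only: max(1052/283, 3.6/0.2) = 18 servings → $15.30.
almonds only: max(1052/242, 3.6/1.4) = 4.347 servings → $4.56.
bell pepper + almonds with both tight: 1.73 servings and 2.324 servings → $3.91.
The minimum over all feasible corners is $3.91.

$3.91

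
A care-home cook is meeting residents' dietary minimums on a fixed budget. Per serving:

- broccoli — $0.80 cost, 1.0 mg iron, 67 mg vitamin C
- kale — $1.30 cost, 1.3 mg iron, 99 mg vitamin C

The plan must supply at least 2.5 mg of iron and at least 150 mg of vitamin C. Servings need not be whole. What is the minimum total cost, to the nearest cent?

$2.00

With two linear requirements the optimum uses one or two foods; enumerate the corners.
broccoli only: max(2.5/1.0, 150/67) = 2.5 servings → $2.00.
kale only: max(2.5/1.3, 150/99) = 1.923 servings → $2.50.
broccoli + kale: the both-tight solution has a negative serving — not a feasible corner.
The minimum over all feasible corners is $2.00.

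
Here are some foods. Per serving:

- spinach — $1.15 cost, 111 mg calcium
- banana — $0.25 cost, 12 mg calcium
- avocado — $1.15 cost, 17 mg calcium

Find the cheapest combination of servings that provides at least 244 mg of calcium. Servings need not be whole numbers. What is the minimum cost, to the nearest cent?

Cost per mg of calcium: spinach $0.0104, banana $0.0208, avocado $0.0676.
With no serving limits, use only spinach: 244 mg / 111 mg = 2.198 servings × $1.15 = $2.53.

$2.53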